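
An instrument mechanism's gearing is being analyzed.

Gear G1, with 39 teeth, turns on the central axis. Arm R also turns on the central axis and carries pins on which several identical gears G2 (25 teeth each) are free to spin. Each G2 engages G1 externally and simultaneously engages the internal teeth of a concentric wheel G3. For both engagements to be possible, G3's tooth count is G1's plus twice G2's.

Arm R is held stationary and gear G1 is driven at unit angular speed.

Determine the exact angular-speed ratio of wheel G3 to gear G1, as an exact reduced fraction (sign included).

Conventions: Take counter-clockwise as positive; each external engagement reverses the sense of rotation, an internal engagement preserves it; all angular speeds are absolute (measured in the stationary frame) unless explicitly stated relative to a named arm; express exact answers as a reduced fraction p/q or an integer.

-39/89

planetary set (39T centre, 25T on arm, 89T internal) — Willis relation
ring teeth: 39 + 2·25 = 89
39(ω_sun−ω_arm) = −89(ω_ring−ω_arm),  ω_arm = 0, ω_sun = 1
ω_ring = 0 − (39/89)(1−0) = -39/89
ω_out/ω_in = -39/89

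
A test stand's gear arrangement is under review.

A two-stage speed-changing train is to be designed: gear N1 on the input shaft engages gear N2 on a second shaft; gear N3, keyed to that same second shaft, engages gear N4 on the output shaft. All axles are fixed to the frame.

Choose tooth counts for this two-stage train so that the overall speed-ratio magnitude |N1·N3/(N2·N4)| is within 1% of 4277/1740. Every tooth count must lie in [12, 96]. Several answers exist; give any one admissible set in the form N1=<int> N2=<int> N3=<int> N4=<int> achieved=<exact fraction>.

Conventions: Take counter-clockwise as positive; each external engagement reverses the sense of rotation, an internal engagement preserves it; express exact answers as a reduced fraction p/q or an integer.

N1=47 N2=20 N3=91 N4=87 achieved=4277/1740

class = fixed-axis compound train [2-stage, 4277/1740 wanted]
target = 4277/1740 in lowest terms: an exact hit needs N1·N3 = k·4277 and N2·N4 = k·1740 for one integer k, every count in [12, 96]; additionally prefer no 1:1 stage (N1 ≠ N2, N3 ≠ N4)
k = 1: N1·N3 = 4277 = 47·91, N2·N4 = 1740 = 20·87
achieved = 47·91/(20·87) = 4277/1740; |achieved − target| = 0 ≤ 4277/174000 ✓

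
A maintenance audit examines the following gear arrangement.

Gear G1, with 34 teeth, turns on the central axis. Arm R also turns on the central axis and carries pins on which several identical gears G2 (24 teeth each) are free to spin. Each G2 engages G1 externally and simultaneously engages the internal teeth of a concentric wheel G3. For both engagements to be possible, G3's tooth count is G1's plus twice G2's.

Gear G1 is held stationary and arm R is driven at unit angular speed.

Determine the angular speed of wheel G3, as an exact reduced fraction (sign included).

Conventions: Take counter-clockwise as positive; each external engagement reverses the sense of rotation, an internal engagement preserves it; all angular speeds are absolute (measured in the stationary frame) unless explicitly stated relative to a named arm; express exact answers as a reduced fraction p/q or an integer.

topology: planetary set — G1 34T / G2 24T / G3 82T, arm = carrier (Willis)
ring teeth: 34 + 2·24 = 82
34(ω_sun−ω_arm) = −82(ω_ring−ω_arm),  ω_sun = 0, ω_arm = 1
ω_ring = 1 − (34/82)(0−1) = 58/41
exact speed ratio = 58/41

58/41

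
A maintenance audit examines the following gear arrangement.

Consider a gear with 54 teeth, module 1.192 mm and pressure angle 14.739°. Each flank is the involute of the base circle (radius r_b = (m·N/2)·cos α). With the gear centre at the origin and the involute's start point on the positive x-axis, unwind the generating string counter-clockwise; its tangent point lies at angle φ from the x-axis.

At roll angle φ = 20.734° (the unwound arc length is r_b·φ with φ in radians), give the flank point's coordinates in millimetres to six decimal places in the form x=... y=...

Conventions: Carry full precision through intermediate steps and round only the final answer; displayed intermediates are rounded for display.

x=33.096723 y=0.485256

topology: single-mesh involute geometry — m = 1.192, N = 54
pitch radius r_p = m·N/2 = 1.192·54/2 = 32.184000
base radius r_b = r_p·cos α = 32.184000·cos 14.739° = 31.124979
roll angle φ = 20.734° = 0.36187657 rad
x = r_b·(cos φ + φ·sin φ) = 33.096723
y = r_b·(sin φ − φ·cos φ) = 0.485256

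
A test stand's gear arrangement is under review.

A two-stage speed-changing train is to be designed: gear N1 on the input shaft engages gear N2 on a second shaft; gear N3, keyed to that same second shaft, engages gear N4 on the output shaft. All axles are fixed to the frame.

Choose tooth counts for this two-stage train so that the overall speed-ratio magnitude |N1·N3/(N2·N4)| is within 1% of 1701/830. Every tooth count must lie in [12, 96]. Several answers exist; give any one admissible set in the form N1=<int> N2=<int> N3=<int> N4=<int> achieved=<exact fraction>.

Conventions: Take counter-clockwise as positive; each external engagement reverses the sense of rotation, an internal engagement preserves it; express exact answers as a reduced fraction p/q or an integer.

2-stage fixed-axis compound train for ratio 1701/830
target = 1701/830 in lowest terms: an exact hit needs N1·N3 = k·1701 and N2·N4 = k·830 for one integer k, every count in [12, 96]; additionally prefer no 1:1 stage (N1 ≠ N2, N3 ≠ N4)
k = 1: no 1:1-free in-range split of k·1701 and k·830 into factor pairs; take k = 2
k = 2: N1·N3 = 3402 = 42·81, N2·N4 = 1660 = 20·83
achieved = 42·81/(20·83) = 1701/830; |achieved − target| = 0 ≤ 1701/83000 ✓

N1=42 N2=20 N3=81 N4=83 achieved=1701/830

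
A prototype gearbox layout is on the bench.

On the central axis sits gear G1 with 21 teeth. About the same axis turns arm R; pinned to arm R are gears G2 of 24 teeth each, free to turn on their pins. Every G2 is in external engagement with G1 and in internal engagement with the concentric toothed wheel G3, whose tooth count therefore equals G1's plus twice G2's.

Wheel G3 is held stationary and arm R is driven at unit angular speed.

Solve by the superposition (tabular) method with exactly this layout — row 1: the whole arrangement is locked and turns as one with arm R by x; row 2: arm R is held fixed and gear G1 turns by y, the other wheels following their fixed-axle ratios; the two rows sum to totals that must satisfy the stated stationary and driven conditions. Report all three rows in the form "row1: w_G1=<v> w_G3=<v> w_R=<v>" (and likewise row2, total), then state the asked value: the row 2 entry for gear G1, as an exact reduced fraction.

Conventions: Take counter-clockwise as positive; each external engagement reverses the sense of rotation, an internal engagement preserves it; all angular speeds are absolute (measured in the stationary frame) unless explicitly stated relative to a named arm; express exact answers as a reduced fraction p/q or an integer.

row1: w_G1=1 w_G3=1 w_R=1
row2: w_G1=23/7 w_G3=-1 w_R=0
total: w_G1=30/7 w_G3=0 w_R=1
asked value: 23/7

topology: planetary set — G1 21T / G2 24T / G3 69T, arm = carrier (Willis)
row 1: whole set turns with the arm by x
row 2 — arm fixed, fixed-axis ratios: sun y, ring −(21/69)·y, arm 0
boundary: total ω_ring = x − (21/69)·y = 0 and total ω_arm = x = 1  ⇒  y = 23/7, x = 1
row 2 ring = −(21/69)·23/7 = -1
totals (row 1 + row 2): sun 1 + 23/7 = 30/7, ring 1 + (-1) = 0, arm 1 + 0 = 1
asked cell (row2, sun) = 23/7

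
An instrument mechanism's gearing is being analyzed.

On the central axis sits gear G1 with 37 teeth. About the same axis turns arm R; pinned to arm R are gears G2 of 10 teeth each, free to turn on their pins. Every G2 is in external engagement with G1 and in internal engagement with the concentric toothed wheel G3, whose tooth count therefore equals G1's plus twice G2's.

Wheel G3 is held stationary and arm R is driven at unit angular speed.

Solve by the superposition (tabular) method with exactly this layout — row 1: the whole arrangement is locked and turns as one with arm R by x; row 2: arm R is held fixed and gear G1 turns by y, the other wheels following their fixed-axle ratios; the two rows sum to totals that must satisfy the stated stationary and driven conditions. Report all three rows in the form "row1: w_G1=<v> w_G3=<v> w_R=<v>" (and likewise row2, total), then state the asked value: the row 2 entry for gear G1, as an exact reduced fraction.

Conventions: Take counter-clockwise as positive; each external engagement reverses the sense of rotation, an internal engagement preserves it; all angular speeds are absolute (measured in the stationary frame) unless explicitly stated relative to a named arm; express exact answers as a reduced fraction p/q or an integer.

topology: planetary set — G1 37T / G2 10T / G3 57T, arm = carrier (Willis)
row 1: whole set turns with the arm by x
row 2: sun turns y, ring = −(37/57)·y, arm 0
boundary: total ω_ring = x − (37/57)·y = 0 and total ω_arm = x = 1  ⇒  y = 57/37, x = 1
row 2 ring = −(37/57)·57/37 = -1
totals (row 1 + row 2): sun 1 + 57/37 = 94/37, ring 1 + (-1) = 0, arm 1 + 0 = 1
asked cell (row2, sun) = 57/37

row1: w_G1=1 w_G3=1 w_R=1
row2: w_G1=57/37 w_G3=-1 w_R=0
total: w_G1=94/37 w_G3=0 w_R=1
asked value: 57/37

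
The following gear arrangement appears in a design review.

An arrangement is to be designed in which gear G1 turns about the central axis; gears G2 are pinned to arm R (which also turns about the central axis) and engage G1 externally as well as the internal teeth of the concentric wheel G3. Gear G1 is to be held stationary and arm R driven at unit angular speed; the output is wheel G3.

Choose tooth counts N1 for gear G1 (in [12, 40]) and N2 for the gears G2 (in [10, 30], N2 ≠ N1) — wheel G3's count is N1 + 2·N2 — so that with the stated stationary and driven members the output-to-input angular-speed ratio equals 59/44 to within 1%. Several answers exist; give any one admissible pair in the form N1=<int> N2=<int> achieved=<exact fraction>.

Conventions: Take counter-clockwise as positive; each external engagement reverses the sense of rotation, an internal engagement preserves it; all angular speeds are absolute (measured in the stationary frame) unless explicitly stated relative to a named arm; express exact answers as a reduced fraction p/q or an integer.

N1=30 N2=29 achieved=59/44

topology: planetary set — design target 59/44, arm = carrier (Willis)
Willis with ω_sun = 0: ω_ring/ω_arm = (N1+N3)/N3; set equal to 59/44  ⇒  N3/N1 = 1/(59/44 − 1) = 44/15
N3 = N1 + 2·N2  ⇒  N2/N1 = (N3/N1 − 1)/2 = (44/15 − 1)/2 = 29/30
smallest multiple with N1 ≥ 12 and N2 ≥ 10: k = 1  ⇒  N1 = 1·30 = 30, N2 = 1·29 = 29 (N1 ≤ 40, N2 ≤ 30, N2 ≠ N1 ✓), N3 = 30 + 2·29 = 88
check: (N1+N3)/N3 with N1 = 30, N3 = 88 gives 59/44; |achieved − target| = 0 ≤ 59/4400 ✓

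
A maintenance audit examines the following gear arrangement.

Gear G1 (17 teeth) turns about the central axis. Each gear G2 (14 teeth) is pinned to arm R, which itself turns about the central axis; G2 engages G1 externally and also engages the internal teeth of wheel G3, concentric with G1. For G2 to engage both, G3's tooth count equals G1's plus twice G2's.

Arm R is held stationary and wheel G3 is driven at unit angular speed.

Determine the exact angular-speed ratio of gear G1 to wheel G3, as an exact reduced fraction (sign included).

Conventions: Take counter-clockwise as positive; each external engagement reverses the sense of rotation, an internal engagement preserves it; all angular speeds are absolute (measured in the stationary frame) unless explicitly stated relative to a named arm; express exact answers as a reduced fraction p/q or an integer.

recognized (axles ride arm R): planetary set, 17/14/45 teeth
ring teeth: 17 + 2·14 = 45
17(ω_sun−ω_arm) = −45(ω_ring−ω_arm),  ω_arm = 0, ω_ring = 1
ω_sun = 0 − (45/17)(1−0) = -45/17
ω_out/ω_in = -45/17

-45/17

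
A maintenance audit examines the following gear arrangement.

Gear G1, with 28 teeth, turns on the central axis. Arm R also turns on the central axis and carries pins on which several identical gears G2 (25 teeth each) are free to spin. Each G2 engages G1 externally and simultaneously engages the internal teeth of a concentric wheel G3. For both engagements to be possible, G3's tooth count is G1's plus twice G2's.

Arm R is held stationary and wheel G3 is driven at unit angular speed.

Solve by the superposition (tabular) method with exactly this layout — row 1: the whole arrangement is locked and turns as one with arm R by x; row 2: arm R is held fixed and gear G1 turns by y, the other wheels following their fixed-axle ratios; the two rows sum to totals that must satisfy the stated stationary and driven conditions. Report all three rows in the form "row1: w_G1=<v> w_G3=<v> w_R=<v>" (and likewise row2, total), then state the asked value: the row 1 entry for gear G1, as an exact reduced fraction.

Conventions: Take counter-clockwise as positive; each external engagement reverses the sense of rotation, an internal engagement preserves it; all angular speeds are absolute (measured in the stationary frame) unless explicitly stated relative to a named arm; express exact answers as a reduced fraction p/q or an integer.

topology: planetary set — G1 28T / G2 25T / G3 78T, arm = carrier (Willis)
superposition row 1 [locked train]: every member turns x
row 2 (arm held, sun turns y): ω_ring = −(28/78)·y, ω_arm = 0
boundary: total ω_arm = x = 0 and total ω_ring = x − (28/78)·y = 1  ⇒  y = -39/14, x = 0
row 2 ring = −(28/78)·(-39/14) = 1
totals (row 1 + row 2): sun 0 + (-39/14) = -39/14, ring 0 + 1 = 1, arm 0 + 0 = 0
asked cell (row1, sun) = 0

row1: w_G1=0 w_G3=0 w_R=0
row2: w_G1=-39/14 w_G3=1 w_R=0
total: w_G1=-39/14 w_G3=1 w_R=0
asked value: 0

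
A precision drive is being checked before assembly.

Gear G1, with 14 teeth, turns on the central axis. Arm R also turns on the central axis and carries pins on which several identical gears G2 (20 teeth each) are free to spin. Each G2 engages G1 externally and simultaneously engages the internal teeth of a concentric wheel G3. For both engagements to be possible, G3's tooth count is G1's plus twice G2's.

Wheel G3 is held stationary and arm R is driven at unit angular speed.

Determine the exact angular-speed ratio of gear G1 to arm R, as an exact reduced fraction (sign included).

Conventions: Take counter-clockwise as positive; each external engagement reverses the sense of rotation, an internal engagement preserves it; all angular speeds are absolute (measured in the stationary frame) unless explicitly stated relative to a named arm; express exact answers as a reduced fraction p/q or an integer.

34/7

planetary set (14T centre, 20T on arm, 54T internal) — Willis relation
ring teeth: 14 + 2·20 = 54
14(ω_sun−ω_arm) = −54(ω_ring−ω_arm),  ω_ring = 0, ω_arm = 1
ω_sun = 1 − (54/14)(0−1) = 34/7
ω_out/ω_in = 34/7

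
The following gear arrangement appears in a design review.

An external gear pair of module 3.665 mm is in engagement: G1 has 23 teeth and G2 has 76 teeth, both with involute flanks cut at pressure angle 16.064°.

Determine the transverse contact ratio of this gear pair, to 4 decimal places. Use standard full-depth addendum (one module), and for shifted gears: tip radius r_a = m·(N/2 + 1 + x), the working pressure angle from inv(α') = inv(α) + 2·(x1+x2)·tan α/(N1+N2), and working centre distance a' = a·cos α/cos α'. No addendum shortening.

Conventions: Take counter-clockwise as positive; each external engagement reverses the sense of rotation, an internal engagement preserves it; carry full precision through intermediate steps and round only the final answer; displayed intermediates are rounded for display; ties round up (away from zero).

1.9345

single-mesh involute tooth geometry (23T engaging 76T at module 3.665)
base radii: r_b1 = 40.501775, r_b2 = 133.831953
tip radii: r_a1 = 45.812500, r_a2 = 142.935000
no profile shift: α' = α, a' = a
action lengths: √(r_a1²−r_b1²) = 21.410076, √(r_a2²−r_b2²) = 50.193850
base pitch p_b = π·m·cos α = 11.064355
CR = (21.410076 + 50.193850 − 181.417500·sin 16.06400°)/11.064355 = 1.934475
contact ratio ≈ 1.9345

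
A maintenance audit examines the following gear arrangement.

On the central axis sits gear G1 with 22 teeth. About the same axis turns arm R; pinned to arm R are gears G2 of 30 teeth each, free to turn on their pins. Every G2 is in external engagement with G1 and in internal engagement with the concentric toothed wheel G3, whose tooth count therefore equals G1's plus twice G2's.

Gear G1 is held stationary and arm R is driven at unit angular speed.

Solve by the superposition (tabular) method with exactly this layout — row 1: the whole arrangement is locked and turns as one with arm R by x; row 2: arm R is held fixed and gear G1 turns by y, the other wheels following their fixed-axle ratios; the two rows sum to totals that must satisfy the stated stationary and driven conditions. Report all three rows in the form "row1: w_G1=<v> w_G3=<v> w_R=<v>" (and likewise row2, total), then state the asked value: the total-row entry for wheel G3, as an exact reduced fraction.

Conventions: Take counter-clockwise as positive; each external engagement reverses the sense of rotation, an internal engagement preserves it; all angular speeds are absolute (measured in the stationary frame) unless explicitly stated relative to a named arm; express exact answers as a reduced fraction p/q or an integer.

recognized (axles ride arm R): planetary set, 22/30/82 teeth
row 1 — lock + rotate with arm: ω_sun = ω_ring = ω_arm = x
row 2: sun turns y, ring = −(22/82)·y, arm 0
boundary: total ω_sun = x + y = 0 and total ω_arm = x = 1  ⇒  y = -1, x = 1
row 2 ring = −(22/82)·(-1) = 11/41
totals (row 1 + row 2): sun 1 + (-1) = 0, ring 1 + 11/41 = 52/41, arm 1 + 0 = 1
asked cell (total, ring) = 52/41

row1: w_G1=1 w_G3=1 w_R=1
row2: w_G1=-1 w_G3=11/41 w_R=0
total: w_G1=0 w_G3=52/41 w_R=1
asked value: 52/41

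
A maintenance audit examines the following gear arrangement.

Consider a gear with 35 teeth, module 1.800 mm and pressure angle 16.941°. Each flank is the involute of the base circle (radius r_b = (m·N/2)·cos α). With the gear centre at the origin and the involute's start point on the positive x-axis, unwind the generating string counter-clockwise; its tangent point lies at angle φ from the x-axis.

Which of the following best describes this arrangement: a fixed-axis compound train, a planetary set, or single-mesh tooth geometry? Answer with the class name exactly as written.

topology: single-mesh involute geometry — m = 1.800, N = 35
classification: single-mesh tooth geometry

single-mesh tooth geometry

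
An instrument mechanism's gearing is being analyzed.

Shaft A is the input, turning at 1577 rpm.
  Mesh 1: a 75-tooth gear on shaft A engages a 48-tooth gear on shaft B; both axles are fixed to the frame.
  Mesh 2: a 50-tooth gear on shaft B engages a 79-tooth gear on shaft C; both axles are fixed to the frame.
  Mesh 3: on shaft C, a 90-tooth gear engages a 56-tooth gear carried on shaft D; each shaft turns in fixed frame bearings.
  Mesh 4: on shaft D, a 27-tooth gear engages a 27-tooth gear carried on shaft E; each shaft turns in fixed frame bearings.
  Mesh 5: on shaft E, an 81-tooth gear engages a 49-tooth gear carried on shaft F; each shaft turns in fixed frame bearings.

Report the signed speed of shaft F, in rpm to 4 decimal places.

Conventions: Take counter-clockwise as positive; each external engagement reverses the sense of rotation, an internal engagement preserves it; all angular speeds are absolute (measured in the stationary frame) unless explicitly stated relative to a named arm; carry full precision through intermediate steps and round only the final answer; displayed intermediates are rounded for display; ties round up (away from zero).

class = fixed-axis compound train [5 meshes; 5 ratios multiply, 5 sense flips]
mesh 1 [75T→48T]: ω = 1577.0000×75/48 = 2464.0625 rpm, sense flips to −
mesh 2 [50T→79T]: ω = 2464.0625×50/79 = 1559.5332 rpm, sense flips to +
mesh 3 [90T→56T]: ω = 1559.5332×90/56 = 2506.3927 rpm, sense flips to −
mesh 4 [27T→27T]: ω = 2506.3927×27/27 = 2506.3927 rpm, sense flips to +
mesh 5 [81T→49T]: ω = 2506.3927×81/49 = 4143.2206 rpm, sense flips to −
signed output speed = -4143.2206 rpm

-4143.2206 rpm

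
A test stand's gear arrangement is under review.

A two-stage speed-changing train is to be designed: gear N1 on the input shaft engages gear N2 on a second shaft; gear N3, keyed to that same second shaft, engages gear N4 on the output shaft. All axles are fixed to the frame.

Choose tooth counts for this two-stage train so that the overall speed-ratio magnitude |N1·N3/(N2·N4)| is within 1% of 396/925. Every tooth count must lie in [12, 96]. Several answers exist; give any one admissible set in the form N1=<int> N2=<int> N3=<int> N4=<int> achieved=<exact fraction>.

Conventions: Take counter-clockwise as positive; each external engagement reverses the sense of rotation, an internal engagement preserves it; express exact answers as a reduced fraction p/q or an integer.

2-stage fixed-axis compound train for ratio 396/925
target = 396/925 in lowest terms: an exact hit needs N1·N3 = k·396 and N2·N4 = k·925 for one integer k, every count in [12, 96]; additionally prefer no 1:1 stage (N1 ≠ N2, N3 ≠ N4)
k = 1: N1·N3 = 396 = 12·33, N2·N4 = 925 = 25·37
achieved = 12·33/(25·37) = 396/925; |achieved − target| = 0 ≤ 99/23125 ✓

N1=12 N2=25 N3=33 N4=37 achieved=396/925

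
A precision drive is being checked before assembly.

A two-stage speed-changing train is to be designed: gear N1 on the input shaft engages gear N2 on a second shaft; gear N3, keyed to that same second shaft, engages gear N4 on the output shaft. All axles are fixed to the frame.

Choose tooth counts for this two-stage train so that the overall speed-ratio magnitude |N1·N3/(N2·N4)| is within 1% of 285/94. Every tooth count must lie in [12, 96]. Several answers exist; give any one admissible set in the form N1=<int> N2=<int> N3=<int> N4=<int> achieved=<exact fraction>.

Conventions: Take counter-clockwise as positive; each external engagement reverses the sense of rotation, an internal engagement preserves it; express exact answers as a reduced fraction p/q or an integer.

2-stage fixed-axis compound train for ratio 285/94
target = 285/94 in lowest terms: an exact hit needs N1·N3 = k·285 and N2·N4 = k·94 for one integer k, every count in [12, 96]; additionally prefer no 1:1 stage (N1 ≠ N2, N3 ≠ N4)
k = 1…5: no 1:1-free in-range split of k·285 and k·94 into factor pairs; take k = 6
k = 6: N1·N3 = 1710 = 18·95, N2·N4 = 564 = 12·47
achieved = 18·95/(12·47) = 285/94; |achieved − target| = 0 ≤ 57/1880 ✓

N1=18 N2=12 N3=95 N4=47 achieved=285/94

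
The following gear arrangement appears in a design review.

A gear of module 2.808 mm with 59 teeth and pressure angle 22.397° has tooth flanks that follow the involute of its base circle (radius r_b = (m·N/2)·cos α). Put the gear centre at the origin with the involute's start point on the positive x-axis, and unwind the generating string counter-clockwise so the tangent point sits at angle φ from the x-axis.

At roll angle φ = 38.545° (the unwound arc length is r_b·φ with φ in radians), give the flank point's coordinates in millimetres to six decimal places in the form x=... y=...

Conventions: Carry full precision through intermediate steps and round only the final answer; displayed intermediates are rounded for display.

topology: single-mesh involute geometry — m = 2.808, N = 59
pitch radius r_p = m·N/2 = 2.808·59/2 = 82.836000
base radius r_b = r_p·cos α = 82.836000·cos 22.397° = 76.587348
roll angle φ = 38.545° = 0.67273716 rad
x = r_b·(cos φ + φ·sin φ) = 92.005997
y = r_b·(sin φ − φ·cos φ) = 7.426567

x=92.005997 y=7.426567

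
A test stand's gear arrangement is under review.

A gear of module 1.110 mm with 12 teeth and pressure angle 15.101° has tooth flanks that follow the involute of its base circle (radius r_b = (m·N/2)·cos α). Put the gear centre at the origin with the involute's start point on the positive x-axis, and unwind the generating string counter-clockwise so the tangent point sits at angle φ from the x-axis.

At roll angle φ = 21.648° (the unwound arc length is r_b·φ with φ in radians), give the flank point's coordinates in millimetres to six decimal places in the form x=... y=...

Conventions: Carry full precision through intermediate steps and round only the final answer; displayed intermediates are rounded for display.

x=6.872725 y=0.113963

single-mesh involute tooth geometry (12T wheel at module 1.110)
pitch radius r_p = m·N/2 = 1.110·12/2 = 6.660000
base radius r_b = r_p·cos α = 6.660000·cos 15.101° = 6.430017
roll angle φ = 21.648° = 0.37782888 rad
x = r_b·(cos φ + φ·sin φ) = 6.872725
y = r_b·(sin φ − φ·cos φ) = 0.113963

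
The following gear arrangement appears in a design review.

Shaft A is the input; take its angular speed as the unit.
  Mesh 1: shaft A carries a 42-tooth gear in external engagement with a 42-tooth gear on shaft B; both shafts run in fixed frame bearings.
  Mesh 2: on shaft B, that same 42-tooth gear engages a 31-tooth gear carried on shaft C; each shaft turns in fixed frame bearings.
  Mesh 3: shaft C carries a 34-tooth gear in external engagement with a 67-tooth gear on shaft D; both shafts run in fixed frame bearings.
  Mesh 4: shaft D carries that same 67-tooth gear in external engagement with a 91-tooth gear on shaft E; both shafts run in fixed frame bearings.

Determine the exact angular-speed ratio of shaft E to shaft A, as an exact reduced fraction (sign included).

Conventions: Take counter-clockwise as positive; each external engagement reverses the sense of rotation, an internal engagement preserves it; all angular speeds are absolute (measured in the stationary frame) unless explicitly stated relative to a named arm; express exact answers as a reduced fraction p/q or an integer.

class = fixed-axis compound train [4 meshes; 4 ratios multiply, 4 sense flips]
mesh 1 [42T→42T]: running ratio 1, sense −
mesh 2 [42T→31T]: running ratio 42/31, sense +
mesh 3 [34T→67T]: running ratio 1428/2077, sense −
mesh 4 [67T→91T]: running ratio 204/403, sense +
ω_out/ω_in = 204/403

204/403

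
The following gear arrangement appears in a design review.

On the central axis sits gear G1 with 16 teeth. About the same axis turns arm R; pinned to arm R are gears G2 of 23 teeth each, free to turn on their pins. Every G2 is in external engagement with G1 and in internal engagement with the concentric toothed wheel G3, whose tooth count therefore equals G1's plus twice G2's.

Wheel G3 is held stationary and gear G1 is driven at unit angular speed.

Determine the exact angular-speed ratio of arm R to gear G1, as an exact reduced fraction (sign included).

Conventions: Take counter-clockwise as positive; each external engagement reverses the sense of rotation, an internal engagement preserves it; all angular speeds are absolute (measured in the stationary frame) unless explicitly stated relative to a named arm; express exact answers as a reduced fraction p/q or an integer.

planetary set (16T centre, 23T on arm, 62T internal) — Willis relation
ring teeth: 16 + 2·23 = 62
16(ω_sun−ω_arm) = −62(ω_ring−ω_arm),  ω_ring = 0, ω_sun = 1
16(1−ω_arm) = −62(0−ω_arm)  ⇒  78·ω_arm = 16  ⇒  ω_arm = 8/39
ω_out/ω_in = 8/39

8/39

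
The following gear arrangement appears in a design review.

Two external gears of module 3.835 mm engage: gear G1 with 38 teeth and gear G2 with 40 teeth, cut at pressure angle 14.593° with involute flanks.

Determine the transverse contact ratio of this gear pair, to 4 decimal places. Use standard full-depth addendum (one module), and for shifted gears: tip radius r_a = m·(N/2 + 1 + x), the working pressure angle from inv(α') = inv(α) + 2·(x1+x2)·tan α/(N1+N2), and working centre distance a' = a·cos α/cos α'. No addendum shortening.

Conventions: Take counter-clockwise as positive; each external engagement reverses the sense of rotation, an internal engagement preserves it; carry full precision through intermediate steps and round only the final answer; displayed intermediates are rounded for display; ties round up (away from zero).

class = single-mesh tooth geometry [involute pair 38T × 40T, m = 3.835]
base radii: r_b1 = 70.514372, r_b2 = 74.225655
tip radii: r_a1 = 76.700000, r_a2 = 80.535000
no profile shift: α' = α, a' = a
action lengths: √(r_a1²−r_b1²) = 30.176370, √(r_a2²−r_b2²) = 31.248014
base pitch p_b = π·m·cos α = 11.659339
CR = (30.176370 + 31.248014 − 149.565000·sin 14.59300°)/11.659339 = 2.036249
contact ratio ≈ 2.0362

2.0362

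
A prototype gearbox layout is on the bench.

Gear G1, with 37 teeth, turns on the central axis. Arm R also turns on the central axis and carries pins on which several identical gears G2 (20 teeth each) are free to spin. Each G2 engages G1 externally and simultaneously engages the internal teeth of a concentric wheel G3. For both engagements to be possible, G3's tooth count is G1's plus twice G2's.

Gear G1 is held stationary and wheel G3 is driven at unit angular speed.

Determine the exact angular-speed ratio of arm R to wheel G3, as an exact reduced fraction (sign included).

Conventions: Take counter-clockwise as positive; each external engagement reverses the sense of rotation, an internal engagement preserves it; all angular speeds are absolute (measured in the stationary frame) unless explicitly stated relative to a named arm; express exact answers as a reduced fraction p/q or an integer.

77/114

recognized (axles ride arm R): planetary set, 37/20/77 teeth
ring teeth: 37 + 2·20 = 77
37(ω_sun−ω_arm) = −77(ω_ring−ω_arm),  ω_sun = 0, ω_ring = 1
37(0−ω_arm) = −77(1−ω_arm)  ⇒  114·ω_arm = 77  ⇒  ω_arm = 77/114
ω_out/ω_in = 77/114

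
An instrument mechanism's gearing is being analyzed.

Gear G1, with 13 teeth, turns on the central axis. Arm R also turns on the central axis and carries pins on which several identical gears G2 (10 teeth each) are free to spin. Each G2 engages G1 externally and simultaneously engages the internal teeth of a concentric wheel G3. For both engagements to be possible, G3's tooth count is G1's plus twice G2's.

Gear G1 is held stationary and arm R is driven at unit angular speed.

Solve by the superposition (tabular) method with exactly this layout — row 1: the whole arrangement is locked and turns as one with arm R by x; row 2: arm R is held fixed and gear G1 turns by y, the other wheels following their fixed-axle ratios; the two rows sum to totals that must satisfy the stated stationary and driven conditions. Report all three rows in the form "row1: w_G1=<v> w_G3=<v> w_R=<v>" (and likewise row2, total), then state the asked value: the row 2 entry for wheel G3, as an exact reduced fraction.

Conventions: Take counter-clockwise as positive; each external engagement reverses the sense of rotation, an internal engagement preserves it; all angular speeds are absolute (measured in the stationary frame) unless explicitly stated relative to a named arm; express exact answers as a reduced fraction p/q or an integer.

row1: w_G1=1 w_G3=1 w_R=1
row2: w_G1=-1 w_G3=13/33 w_R=0
total: w_G1=0 w_G3=46/33 w_R=1
asked value: 13/33

planetary set (13T centre, 10T on arm, 33T internal) — Willis relation
row 1 (train locked, turned with arm): all members turn x
row 2: sun turns y, ring = −(13/33)·y, arm 0
boundary: total ω_sun = x + y = 0 and total ω_arm = x = 1  ⇒  y = -1, x = 1
row 2 ring = −(13/33)·(-1) = 13/33
totals (row 1 + row 2): sun 1 + (-1) = 0, ring 1 + 13/33 = 46/33, arm 1 + 0 = 1
asked cell (row2, ring) = 13/33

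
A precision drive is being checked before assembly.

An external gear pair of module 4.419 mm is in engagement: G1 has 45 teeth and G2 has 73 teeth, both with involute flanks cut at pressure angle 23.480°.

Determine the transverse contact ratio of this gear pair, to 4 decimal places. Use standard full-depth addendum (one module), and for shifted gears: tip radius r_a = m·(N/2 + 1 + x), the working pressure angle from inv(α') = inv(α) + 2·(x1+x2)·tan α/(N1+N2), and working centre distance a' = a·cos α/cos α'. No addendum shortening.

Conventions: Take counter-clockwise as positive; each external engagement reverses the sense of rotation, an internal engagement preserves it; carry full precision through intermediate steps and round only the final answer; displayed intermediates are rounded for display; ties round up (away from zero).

single-mesh involute tooth geometry (45T engaging 73T at module 4.419)
base radii: r_b1 = 91.194824, r_b2 = 147.938270
tip radii: r_a1 = 103.846500, r_a2 = 165.712500
no profile shift: α' = α, a' = a
action lengths: √(r_a1²−r_b1²) = 49.674939, √(r_a2²−r_b2²) = 74.665258
base pitch p_b = π·m·cos α = 12.733200
CR = (49.674939 + 74.665258 − 260.721000·sin 23.48000°)/12.733200 = 1.606934
contact ratio ≈ 1.6069

1.6069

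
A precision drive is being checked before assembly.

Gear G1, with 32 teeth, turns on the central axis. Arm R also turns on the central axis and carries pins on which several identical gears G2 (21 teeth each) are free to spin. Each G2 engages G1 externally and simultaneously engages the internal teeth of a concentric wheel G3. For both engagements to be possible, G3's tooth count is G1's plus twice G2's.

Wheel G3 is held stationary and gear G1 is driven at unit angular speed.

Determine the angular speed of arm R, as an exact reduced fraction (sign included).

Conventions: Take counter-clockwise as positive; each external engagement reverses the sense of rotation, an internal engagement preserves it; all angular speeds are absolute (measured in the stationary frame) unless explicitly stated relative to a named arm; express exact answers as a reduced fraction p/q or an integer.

planetary set (32T centre, 21T on arm, 74T internal) — Willis relation
ring teeth: 32 + 2·21 = 74
32(ω_sun−ω_arm) = −74(ω_ring−ω_arm),  ω_ring = 0, ω_sun = 1
32(1−ω_arm) = −74(0−ω_arm)  ⇒  106·ω_arm = 32  ⇒  ω_arm = 16/53
exact speed ratio = 16/53

16/53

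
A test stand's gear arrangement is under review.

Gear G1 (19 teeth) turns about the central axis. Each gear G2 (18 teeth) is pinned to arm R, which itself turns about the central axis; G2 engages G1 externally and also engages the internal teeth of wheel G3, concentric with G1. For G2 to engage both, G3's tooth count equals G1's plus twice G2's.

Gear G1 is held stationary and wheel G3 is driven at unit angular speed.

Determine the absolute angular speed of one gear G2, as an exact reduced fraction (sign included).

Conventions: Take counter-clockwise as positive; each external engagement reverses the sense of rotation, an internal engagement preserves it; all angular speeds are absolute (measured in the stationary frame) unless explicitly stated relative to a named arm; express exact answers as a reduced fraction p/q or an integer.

55/36

class = planetary set [G3 = 19+2·18 = 55; Willis about the carrier]
ring teeth: 19 + 2·18 = 55
19(ω_sun−ω_arm) = −55(ω_ring−ω_arm),  ω_sun = 0, ω_ring = 1
19(0−ω_arm) = −55(1−ω_arm)  ⇒  74·ω_arm = 55  ⇒  ω_arm = 55/74
sun–planet mesh: 19·(0−55/74) = −18·(ω_p−ω_arm)  ⇒  ω_p−ω_arm = 1045/1332
ω_p = 55/74 + 1045/1332 = 55/36
exact speed ratio = 55/36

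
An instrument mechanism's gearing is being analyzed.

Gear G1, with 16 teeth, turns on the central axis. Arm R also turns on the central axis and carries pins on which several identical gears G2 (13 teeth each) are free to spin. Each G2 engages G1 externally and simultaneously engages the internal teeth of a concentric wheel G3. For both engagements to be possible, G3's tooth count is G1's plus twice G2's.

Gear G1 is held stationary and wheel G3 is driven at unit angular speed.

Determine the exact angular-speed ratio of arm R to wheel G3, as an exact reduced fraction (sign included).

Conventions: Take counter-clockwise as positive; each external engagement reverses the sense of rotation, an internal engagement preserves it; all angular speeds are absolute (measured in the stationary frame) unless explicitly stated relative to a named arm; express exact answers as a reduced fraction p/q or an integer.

recognized (axles ride arm R): planetary set, 16/13/42 teeth
ring teeth: 16 + 2·13 = 42
16(ω_sun−ω_arm) = −42(ω_ring−ω_arm),  ω_sun = 0, ω_ring = 1
16(0−ω_arm) = −42(1−ω_arm)  ⇒  58·ω_arm = 42  ⇒  ω_arm = 21/29
ω_out/ω_in = 21/29

21/29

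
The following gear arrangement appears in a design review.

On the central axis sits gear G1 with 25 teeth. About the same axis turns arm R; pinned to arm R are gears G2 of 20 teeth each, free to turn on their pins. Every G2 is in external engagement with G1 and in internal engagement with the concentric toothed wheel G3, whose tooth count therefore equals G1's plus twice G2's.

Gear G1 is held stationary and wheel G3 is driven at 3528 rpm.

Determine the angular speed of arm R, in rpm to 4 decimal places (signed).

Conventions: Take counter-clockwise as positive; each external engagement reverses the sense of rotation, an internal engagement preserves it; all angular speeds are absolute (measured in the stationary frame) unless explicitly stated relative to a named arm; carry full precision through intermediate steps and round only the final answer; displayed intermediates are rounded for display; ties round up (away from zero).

recognized (axles ride arm R): planetary set, 25/20/65 teeth
normalise by the input: solve with ω_ring = 1, then scale by 3528 rpm
ring teeth: 25 + 2·20 = 65
25(ω_sun−ω_arm) = −65(ω_ring−ω_arm),  ω_sun = 0, ω_ring = 1
25(0−ω_arm) = −65(1−ω_arm)  ⇒  90·ω_arm = 65  ⇒  ω_arm = 13/18
scale: ω_arm = 13/18 × 3528 rpm = +2548.0000 rpm

+2548.0000 rpm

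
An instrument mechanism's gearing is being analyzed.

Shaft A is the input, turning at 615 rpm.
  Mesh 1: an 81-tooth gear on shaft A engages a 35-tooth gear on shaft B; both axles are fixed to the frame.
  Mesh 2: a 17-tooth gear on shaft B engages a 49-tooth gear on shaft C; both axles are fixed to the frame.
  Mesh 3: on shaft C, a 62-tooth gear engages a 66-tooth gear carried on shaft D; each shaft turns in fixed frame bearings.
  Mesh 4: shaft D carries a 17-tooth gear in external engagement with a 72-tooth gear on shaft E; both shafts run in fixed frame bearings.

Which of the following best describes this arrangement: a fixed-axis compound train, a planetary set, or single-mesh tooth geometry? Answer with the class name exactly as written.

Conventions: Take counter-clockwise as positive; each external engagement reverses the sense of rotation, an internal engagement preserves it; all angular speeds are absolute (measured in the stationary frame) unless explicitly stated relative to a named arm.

class = fixed-axis compound train [4 meshes; 4 ratios multiply, 4 sense flips]
classification: fixed-axis compound train

fixed-axis compound train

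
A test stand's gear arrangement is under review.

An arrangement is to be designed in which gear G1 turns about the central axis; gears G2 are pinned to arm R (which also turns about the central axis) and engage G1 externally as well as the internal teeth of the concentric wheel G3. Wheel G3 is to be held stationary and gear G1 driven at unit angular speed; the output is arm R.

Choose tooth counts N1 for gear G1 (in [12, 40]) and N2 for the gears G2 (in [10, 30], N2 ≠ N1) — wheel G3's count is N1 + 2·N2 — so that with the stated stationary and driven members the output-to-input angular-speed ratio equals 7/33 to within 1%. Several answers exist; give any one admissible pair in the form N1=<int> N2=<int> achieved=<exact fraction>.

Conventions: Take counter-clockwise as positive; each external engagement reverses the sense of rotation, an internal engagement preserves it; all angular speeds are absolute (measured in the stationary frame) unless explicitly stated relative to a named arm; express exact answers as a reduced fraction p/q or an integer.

N1=14 N2=19 achieved=7/33

planetary set to be sized for 7/33 (Willis relation)
Willis with ω_ring = 0: ω_arm/ω_sun = N1/(N1+N3); set equal to 7/33  ⇒  N3/N1 = 1/(7/33) − 1 = 26/7
N3 = N1 + 2·N2  ⇒  N2/N1 = (N3/N1 − 1)/2 = (26/7 − 1)/2 = 19/14
smallest multiple with N1 ≥ 12 and N2 ≥ 10: k = 1  ⇒  N1 = 1·14 = 14, N2 = 1·19 = 19 (N1 ≤ 40, N2 ≤ 30, N2 ≠ N1 ✓), N3 = 14 + 2·19 = 52
check: N1/(N1+N3) with N1 = 14, N3 = 52 gives 7/33; |achieved − target| = 0 ≤ 7/3300 ✓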